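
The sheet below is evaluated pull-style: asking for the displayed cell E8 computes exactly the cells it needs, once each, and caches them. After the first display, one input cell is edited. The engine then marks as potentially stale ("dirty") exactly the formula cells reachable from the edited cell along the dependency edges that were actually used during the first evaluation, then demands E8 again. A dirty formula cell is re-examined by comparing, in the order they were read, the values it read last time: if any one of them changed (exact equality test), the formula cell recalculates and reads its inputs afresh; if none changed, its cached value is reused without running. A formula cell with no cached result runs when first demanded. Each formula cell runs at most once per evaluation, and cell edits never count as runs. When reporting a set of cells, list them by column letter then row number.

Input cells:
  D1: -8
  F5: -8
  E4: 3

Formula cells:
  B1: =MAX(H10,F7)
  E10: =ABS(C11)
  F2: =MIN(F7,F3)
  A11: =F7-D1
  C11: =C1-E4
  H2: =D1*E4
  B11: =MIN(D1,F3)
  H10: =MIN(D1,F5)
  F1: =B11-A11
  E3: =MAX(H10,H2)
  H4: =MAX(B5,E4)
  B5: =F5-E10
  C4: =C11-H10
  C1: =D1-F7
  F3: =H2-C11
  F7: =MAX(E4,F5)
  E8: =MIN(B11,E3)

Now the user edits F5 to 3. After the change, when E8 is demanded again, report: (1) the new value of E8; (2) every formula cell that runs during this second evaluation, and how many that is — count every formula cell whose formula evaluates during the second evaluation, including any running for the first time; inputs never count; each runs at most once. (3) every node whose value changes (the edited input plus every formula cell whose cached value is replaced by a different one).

Demanding E8 again yields -10.
2 formula cells run: F7, H10.
The nodes whose values change: F5.
Note where the cutoff bites: C1 is checked, finds nothing changed, and keeps its cache.

First demand of the output computes:
  F7 = MAX(3, -8) = 3
  C1 = -8 - 3 = -11
  C11 = -11 - 3 = -14
  H2 = -8 * 3 = -24
  F3 = -24 - -14 = -10
  B11 = MIN(-8, -10) = -10
  H10 = MIN(-8, -8) = -8
  E3 = MAX(-8, -24) = -8
  E8 = MIN(-10, -8) = -10

After the edit, cleaning proceeds:
  F7: a read changed (F5 -8->3) — executes, giving 3 — identical to its old value.
  C1: dirty, but its reads are unchanged (D1 unchanged, F7 unchanged); cached -11 stands.
  C11: dirty, but its reads are unchanged (C1 unchanged, E4 unchanged); cached -14 stands.
  F3: dirty, but its reads are unchanged (H2 unchanged, C11 unchanged); cached -10 stands.
  B11: dirty, but its reads are unchanged (D1 unchanged, F3 unchanged); cached -10 stands.
  H10: a read changed (F5 -8->3) — executes, giving -8 — identical to its old value.
  E3: dirty, but its reads are unchanged (H10 unchanged, H2 unchanged); cached -8 stands.
  E8: dirty, but its reads are unchanged (B11 unchanged, E3 unchanged); cached -10 stands.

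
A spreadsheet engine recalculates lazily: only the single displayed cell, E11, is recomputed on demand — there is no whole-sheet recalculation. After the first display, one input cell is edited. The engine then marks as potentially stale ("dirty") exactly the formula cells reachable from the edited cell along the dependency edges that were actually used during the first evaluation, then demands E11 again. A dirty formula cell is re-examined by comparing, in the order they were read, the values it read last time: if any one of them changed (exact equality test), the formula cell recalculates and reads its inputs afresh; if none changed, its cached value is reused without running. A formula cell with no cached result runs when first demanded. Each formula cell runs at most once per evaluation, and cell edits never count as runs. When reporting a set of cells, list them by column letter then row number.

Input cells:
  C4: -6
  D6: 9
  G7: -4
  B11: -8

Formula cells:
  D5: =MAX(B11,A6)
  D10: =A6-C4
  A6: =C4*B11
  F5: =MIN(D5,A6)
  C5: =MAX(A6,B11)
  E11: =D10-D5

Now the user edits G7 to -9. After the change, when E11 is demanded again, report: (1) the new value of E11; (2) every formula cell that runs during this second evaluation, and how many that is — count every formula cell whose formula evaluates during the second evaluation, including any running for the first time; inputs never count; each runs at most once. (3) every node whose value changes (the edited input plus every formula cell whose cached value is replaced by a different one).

First evaluation (everything demanded from the output):
  A6 = -6 * -8 = 48
  D5 = MAX(-8, 48) = 48
  D10 = 48 - -6 = 54
  E11 = 54 - 48 = 6

Propagation after the edit:
  G7 feeds no computation that the output demands — nothing is marked dirty and nothing runs.

Key observation: G7 is never demanded by the output, so the edit triggers no recomputation at all.

New value of E11: 6.
Formula cells that run: none — 0 in total.
Values that change: G7.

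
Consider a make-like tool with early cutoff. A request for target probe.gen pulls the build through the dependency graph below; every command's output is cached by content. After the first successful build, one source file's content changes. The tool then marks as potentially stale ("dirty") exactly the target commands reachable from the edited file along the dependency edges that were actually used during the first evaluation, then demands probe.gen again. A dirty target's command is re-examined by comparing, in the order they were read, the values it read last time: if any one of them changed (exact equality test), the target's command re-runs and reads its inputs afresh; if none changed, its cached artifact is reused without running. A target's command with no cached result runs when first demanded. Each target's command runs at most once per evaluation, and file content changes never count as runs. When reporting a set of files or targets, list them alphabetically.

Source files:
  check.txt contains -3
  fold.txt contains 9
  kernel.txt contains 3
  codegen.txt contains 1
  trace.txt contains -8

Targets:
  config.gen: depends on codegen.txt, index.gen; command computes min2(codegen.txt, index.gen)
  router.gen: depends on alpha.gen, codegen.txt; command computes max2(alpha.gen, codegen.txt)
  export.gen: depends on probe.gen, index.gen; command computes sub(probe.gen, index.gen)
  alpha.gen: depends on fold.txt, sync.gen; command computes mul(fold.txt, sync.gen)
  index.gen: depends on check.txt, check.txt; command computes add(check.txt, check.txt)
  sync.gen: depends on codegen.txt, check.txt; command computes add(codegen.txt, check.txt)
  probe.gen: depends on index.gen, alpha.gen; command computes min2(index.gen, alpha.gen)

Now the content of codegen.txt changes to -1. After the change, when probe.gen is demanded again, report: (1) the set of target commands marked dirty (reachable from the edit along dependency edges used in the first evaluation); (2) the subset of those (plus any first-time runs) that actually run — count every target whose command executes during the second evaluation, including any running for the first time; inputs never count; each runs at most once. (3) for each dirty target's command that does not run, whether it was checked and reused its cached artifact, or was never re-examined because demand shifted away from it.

First demand of the output computes:
  index.gen = add(-3, -3) = -6
  sync.gen = add(1, -3) = -2
  alpha.gen = mul(9, -2) = -18
  probe.gen = min2(-6, -18) = -18

After the edit, cleaning proceeds:
  sync.gen: a read changed (codegen.txt 1->-1) — executes, giving -4.
  alpha.gen: a read changed (sync.gen -2->-4) — executes, giving -36.
  probe.gen: a read changed (alpha.gen -18->-36) — executes, giving -36.

The edit dirties: alpha.gen, probe.gen, sync.gen.
3 target commands run: alpha.gen, probe.gen, sync.gen.
No dirty target's command escaped a run.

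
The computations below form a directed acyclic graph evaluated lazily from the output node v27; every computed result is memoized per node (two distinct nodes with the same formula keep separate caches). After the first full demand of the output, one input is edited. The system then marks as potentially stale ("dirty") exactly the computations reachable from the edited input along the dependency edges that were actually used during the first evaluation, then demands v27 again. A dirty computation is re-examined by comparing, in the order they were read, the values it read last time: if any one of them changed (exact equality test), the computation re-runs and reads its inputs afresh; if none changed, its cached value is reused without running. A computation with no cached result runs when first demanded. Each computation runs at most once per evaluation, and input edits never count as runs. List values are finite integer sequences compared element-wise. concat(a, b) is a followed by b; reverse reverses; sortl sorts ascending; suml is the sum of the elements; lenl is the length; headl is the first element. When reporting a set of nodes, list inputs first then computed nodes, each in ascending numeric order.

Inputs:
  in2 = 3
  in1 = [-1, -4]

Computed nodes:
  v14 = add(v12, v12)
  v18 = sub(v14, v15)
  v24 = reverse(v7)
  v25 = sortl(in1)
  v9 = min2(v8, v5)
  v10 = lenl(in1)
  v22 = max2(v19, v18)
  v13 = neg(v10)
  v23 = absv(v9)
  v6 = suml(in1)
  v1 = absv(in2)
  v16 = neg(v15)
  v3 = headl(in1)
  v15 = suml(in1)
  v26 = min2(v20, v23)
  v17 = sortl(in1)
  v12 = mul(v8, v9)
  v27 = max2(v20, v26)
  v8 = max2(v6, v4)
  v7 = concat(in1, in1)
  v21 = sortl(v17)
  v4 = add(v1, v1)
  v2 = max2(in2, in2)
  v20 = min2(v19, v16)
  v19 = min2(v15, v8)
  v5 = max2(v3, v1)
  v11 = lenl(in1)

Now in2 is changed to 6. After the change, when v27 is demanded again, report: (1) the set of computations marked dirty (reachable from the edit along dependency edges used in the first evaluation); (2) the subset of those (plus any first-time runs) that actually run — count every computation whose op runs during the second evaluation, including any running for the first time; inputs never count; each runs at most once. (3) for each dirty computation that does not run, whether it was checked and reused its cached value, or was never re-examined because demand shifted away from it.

The edit dirties: v1, v4, v5, v8, v9, v19, v20, v23, v26, v27.
8 computations run: v1, v4, v5, v8, v9, v19, v23, v26.
Cache hits after checking: v20, v27.
Note where the cutoff bites: v20 is checked, finds nothing changed, and keeps its cache.

First demand of the output computes:
  v1 = absv(3) = 3
  v3 = headl([-1, -4]) = -1
  v4 = add(3, 3) = 6
  v5 = max2(-1, 3) = 3
  v6 = suml([-1, -4]) = -5
  v8 = max2(-5, 6) = 6
  v9 = min2(6, 3) = 3
  v15 = suml([-1, -4]) = -5
  v16 = neg(-5) = 5
  v19 = min2(-5, 6) = -5
  v20 = min2(-5, 5) = -5
  v23 = absv(3) = 3
  v26 = min2(-5, 3) = -5
  v27 = max2(-5, -5) = -5

After the edit, cleaning proceeds:
  v1: a read changed (in2 3->6) — executes, giving 6.
  v4: a read changed (v1 3->6; v1 3->6) — executes, giving 12.
  v5: a read changed (v1 3->6) — executes, giving 6.
  v8: a read changed (v4 6->12) — executes, giving 12.
  v9: a read changed (v8 6->12; v5 3->6) — executes, giving 6.
  v19: a read changed (v8 6->12) — executes, giving -5 — identical to its old value.
  v20: dirty, but its reads are unchanged (v19 unchanged, v16 unchanged); cached -5 stands.
  v23: a read changed (v9 3->6) — executes, giving 6.
  v26: a read changed (v23 3->6) — executes, giving -5 — identical to its old value.
  v27: dirty, but its reads are unchanged (v20 unchanged, v26 unchanged); cached -5 stands.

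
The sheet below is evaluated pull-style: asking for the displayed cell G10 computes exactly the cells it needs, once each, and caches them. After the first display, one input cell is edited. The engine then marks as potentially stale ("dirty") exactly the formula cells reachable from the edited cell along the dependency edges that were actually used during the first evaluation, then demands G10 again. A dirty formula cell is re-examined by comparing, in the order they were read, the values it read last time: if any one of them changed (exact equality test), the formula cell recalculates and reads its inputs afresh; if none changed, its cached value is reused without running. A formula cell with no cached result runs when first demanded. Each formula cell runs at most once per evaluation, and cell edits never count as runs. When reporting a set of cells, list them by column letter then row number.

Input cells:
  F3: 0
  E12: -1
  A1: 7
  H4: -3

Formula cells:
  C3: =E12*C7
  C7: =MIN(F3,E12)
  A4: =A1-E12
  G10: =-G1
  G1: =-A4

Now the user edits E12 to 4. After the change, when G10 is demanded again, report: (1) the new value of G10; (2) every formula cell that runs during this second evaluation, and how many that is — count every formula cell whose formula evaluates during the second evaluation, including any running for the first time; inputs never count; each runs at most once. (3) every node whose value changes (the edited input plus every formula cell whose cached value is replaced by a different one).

Demanding G10 again yields 3.
3 formula cells run: A4, G1, G10.
The nodes whose values change: A4, E12, G1, G10.

First demand of the output computes:
  A4 = 7 - -1 = 8
  G1 = -(8) = -8
  G10 = -(-8) = 8

After the edit, cleaning proceeds:
  A4: a read changed (E12 -1->4) — executes, giving 3.
  G1: a read changed (A4 8->3) — executes, giving -3.
  G10: a read changed (G1 -8->-3) — executes, giving 3.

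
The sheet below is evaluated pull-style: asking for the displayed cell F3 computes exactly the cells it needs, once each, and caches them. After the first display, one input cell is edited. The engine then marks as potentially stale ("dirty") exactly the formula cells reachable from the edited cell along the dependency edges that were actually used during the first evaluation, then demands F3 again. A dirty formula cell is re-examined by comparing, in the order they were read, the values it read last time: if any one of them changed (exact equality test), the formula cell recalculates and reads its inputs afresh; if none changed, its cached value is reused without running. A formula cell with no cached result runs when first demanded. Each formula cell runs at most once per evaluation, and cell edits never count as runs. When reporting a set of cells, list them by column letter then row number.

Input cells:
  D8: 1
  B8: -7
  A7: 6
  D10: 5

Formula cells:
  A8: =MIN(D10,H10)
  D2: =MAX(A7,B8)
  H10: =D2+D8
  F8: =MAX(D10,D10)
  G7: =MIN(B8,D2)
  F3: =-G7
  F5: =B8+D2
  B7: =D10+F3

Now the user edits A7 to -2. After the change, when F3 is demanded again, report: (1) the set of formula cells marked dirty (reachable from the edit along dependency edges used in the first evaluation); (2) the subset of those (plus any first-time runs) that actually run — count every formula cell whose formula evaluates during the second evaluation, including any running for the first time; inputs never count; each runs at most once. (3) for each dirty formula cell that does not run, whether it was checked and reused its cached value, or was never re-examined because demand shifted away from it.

First demand of the output computes:
  D2 = MAX(6, -7) = 6
  G7 = MIN(-7, 6) = -7
  F3 = -(-7) = 7

After the edit, cleaning proceeds:
  D2: a read changed (A7 6->-2) — executes, giving -2.
  G7: a read changed (D2 6->-2) — executes, giving -7 — identical to its old value.
  F3: dirty, but its reads are unchanged (G7 unchanged); cached 7 stands.

Note the absorption at G7: it re-runs yet its value is the same, leaving the output's value untouched.

The edit dirties: D2, F3, G7.
2 formula cells run: D2, G7.
Cache hits after checking: F3.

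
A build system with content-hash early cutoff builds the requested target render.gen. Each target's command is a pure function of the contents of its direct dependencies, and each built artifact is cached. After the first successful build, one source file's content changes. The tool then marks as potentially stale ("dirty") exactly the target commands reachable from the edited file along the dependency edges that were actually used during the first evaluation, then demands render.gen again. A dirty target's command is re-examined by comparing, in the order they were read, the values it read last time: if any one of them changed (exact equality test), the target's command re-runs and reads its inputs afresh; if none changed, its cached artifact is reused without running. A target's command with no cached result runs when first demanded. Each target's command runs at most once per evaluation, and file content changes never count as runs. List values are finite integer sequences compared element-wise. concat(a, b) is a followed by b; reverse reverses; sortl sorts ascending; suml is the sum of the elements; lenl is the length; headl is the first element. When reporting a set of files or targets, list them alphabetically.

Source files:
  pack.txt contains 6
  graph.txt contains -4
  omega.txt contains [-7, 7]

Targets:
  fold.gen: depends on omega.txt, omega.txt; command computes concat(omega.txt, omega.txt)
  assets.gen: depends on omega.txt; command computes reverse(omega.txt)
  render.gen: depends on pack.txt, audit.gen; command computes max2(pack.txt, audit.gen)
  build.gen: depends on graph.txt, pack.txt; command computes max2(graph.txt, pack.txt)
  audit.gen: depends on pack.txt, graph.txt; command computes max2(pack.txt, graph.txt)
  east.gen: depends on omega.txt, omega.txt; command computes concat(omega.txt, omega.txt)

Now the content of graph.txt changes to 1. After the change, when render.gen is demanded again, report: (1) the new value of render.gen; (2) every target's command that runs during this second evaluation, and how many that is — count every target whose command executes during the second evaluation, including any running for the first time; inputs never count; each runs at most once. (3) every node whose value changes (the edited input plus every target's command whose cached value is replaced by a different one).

First evaluation (everything demanded from the output):
  audit.gen = max2(6, -4) = 6
  render.gen = max2(6, 6) = 6

Propagation after the edit:
  audit.gen: runs — graph.txt -4->1; result 6 (same value as before).
  render.gen: checked — values it read are unchanged (pack.txt unchanged, audit.gen unchanged); reused cached 6 without running.

Key observation: the change is absorbed at audit.gen — it re-runs but produces the same value, and the output's value is unchanged.

New value of render.gen: 6.
Target commands that run: audit.gen — 1 in total.
Values that change: graph.txt.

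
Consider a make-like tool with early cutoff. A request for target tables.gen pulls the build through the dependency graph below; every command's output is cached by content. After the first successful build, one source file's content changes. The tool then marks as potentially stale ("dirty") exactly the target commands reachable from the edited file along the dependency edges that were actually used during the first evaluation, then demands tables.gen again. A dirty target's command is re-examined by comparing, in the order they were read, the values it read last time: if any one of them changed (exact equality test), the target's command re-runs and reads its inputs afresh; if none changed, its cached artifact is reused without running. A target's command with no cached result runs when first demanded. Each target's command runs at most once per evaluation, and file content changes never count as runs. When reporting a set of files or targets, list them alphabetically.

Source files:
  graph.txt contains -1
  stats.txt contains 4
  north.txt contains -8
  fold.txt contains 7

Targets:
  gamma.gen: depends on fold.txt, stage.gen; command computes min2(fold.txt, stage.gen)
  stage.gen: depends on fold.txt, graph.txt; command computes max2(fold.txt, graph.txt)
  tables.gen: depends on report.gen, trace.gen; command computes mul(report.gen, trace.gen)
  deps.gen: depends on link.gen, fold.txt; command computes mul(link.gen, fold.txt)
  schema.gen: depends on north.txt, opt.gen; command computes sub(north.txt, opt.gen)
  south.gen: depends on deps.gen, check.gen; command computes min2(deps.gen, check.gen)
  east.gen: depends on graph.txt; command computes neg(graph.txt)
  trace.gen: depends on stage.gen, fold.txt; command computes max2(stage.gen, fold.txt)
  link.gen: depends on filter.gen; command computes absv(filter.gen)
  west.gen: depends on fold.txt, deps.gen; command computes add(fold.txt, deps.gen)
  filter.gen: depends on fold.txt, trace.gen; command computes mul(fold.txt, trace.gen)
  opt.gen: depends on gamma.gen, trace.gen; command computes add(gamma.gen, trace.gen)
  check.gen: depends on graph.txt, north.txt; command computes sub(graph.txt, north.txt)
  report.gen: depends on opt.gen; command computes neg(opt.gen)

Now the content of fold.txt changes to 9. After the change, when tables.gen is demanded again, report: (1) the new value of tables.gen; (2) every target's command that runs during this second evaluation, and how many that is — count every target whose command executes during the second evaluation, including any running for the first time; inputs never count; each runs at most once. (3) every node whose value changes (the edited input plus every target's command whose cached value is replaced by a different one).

Demanding tables.gen again yields -162.
6 target commands run: gamma.gen, opt.gen, report.gen, stage.gen, tables.gen, trace.gen.
The nodes whose values change: fold.txt, gamma.gen, opt.gen, report.gen, stage.gen, tables.gen, trace.gen.

First demand of the output computes:
  stage.gen = max2(7, -1) = 7
  gamma.gen = min2(7, 7) = 7
  trace.gen = max2(7, 7) = 7
  opt.gen = add(7, 7) = 14
  report.gen = neg(14) = -14
  tables.gen = mul(-14, 7) = -98

After the edit, cleaning proceeds:
  stage.gen: a read changed (fold.txt 7->9) — executes, giving 9.
  gamma.gen: a read changed (fold.txt 7->9; stage.gen 7->9) — executes, giving 9.
  trace.gen: a read changed (stage.gen 7->9; fold.txt 7->9) — executes, giving 9.
  opt.gen: a read changed (gamma.gen 7->9; trace.gen 7->9) — executes, giving 18.
  report.gen: a read changed (opt.gen 14->18) — executes, giving -18.
  tables.gen: a read changed (report.gen -14->-18; trace.gen 7->9) — executes, giving -162.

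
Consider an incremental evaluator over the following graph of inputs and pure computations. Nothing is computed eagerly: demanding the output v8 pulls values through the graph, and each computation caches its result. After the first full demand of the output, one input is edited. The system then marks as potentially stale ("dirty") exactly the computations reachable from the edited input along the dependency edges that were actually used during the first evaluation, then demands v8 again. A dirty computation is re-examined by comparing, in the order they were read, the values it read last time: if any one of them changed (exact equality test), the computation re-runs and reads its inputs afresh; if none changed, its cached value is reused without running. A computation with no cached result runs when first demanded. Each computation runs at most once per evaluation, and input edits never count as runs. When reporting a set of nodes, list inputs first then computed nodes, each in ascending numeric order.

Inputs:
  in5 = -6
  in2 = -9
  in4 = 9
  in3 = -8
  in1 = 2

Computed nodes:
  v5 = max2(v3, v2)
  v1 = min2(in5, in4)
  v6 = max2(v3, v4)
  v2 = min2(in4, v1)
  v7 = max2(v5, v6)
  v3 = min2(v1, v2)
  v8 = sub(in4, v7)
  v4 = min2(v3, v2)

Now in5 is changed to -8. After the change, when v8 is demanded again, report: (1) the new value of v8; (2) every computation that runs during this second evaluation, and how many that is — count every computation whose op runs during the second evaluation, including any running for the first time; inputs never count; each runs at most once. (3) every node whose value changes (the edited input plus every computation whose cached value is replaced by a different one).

v8 now evaluates to 17.
Run set: v1, v2, v3, v4, v5, v6, v7, v8 (8 run).
Changed values: in5, v1, v2, v3, v4, v5, v6, v7, v8.

Initial pass — values computed on the first demand:
  v1 = min2(-6, 9) = -6
  v2 = min2(9, -6) = -6
  v3 = min2(-6, -6) = -6
  v4 = min2(-6, -6) = -6
  v5 = max2(-6, -6) = -6
  v6 = max2(-6, -6) = -6
  v7 = max2(-6, -6) = -6
  v8 = sub(9, -6) = 15

Second demand — change propagation:
  v1: re-runs because in5 -6->-8; new result -8.
  v2: re-runs because v1 -6->-8; new result -8.
  v3: re-runs because v1 -6->-8; v2 -6->-8; new result -8.
  v4: re-runs because v3 -6->-8; v2 -6->-8; new result -8.
  v5: re-runs because v3 -6->-8; v2 -6->-8; new result -8.
  v6: re-runs because v3 -6->-8; v4 -6->-8; new result -8.
  v7: re-runs because v5 -6->-8; v6 -6->-8; new result -8.
  v8: re-runs because v7 -6->-8; new result 17.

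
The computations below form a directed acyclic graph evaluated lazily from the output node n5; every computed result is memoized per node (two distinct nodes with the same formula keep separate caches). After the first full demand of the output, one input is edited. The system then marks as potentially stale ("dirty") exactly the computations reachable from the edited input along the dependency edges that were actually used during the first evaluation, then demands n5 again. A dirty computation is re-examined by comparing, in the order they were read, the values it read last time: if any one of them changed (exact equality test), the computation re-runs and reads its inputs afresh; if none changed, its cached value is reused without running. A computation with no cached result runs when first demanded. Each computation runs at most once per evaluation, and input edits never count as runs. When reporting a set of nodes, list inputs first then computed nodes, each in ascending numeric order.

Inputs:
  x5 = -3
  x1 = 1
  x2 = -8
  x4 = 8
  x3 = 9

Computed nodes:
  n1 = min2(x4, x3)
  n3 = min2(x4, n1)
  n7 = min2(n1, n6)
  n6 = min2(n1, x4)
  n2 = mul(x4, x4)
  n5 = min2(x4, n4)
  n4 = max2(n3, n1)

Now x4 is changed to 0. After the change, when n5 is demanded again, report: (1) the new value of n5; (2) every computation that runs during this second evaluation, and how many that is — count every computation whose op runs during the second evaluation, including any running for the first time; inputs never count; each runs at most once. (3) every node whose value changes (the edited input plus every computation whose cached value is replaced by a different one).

Demanding n5 again yields 0.
4 computations run: n1, n3, n4, n5.
The nodes whose values change: x4, n1, n3, n4, n5.

First demand of the output computes:
  n1 = min2(8, 9) = 8
  n3 = min2(8, 8) = 8
  n4 = max2(8, 8) = 8
  n5 = min2(8, 8) = 8

After the edit, cleaning proceeds:
  n1: a read changed (x4 8->0) — executes, giving 0.
  n3: a read changed (x4 8->0; n1 8->0) — executes, giving 0.
  n4: a read changed (n3 8->0; n1 8->0) — executes, giving 0.
  n5: a read changed (x4 8->0; n4 8->0) — executes, giving 0.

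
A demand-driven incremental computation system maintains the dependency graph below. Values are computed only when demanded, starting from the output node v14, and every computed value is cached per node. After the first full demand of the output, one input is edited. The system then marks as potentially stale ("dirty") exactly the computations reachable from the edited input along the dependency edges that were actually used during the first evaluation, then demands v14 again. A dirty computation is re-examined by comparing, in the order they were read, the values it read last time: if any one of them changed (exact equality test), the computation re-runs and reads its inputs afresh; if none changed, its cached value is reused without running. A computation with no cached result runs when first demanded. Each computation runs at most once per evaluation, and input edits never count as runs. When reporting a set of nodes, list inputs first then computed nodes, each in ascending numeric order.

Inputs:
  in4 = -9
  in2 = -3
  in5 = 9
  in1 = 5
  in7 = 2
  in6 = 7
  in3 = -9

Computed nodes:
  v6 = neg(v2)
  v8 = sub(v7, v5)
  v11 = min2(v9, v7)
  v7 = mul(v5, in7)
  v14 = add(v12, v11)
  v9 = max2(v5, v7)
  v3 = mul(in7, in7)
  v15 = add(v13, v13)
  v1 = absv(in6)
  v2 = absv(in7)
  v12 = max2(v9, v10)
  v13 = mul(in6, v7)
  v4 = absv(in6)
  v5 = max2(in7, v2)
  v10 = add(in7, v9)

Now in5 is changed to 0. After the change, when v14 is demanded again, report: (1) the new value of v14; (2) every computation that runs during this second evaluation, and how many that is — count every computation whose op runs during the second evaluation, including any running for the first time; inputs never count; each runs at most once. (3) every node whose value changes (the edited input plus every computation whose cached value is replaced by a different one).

First evaluation (everything demanded from the output):
  v2 = absv(2) = 2
  v5 = max2(2, 2) = 2
  v7 = mul(2, 2) = 4
  v9 = max2(2, 4) = 4
  v10 = add(2, 4) = 6
  v11 = min2(4, 4) = 4
  v12 = max2(4, 6) = 6
  v14 = add(6, 4) = 10

Propagation after the edit:
  in5 feeds no computation that the output demands — nothing is marked dirty and nothing runs.

Key observation: in5 is never demanded by the output, so the edit triggers no recomputation at all.

New value of v14: 10.
Computations that run: none — 0 in total.
Values that change: in5.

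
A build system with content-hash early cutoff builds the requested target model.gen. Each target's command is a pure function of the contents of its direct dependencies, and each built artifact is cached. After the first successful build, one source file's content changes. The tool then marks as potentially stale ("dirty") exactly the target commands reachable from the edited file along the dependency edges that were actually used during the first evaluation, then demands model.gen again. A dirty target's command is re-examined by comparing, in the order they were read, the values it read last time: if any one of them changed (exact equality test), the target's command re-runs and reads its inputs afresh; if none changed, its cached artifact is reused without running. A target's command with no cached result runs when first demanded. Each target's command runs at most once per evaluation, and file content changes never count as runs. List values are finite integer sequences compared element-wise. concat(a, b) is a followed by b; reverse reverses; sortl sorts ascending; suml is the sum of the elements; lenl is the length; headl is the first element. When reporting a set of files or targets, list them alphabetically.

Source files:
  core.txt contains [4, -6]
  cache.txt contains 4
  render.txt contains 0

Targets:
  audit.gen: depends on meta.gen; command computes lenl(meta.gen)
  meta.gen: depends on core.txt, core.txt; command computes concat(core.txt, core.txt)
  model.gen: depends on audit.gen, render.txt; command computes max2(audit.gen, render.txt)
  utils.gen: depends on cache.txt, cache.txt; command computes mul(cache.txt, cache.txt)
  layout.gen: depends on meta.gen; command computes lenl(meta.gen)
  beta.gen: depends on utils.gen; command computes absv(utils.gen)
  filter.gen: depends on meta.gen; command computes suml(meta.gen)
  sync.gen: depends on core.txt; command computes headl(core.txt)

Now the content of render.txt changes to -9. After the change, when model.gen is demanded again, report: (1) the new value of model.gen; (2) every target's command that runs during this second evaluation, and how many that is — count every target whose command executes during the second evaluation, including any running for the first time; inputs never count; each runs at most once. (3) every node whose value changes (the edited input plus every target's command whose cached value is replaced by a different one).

First evaluation (everything demanded from the output):
  meta.gen = concat([4, -6], [4, -6]) = [4, -6, 4, -6]
  audit.gen = lenl([4, -6, 4, -6]) = 4
  model.gen = max2(4, 0) = 4

Propagation after the edit:
  model.gen: runs — render.txt 0->-9; result 4 (same value as before).

New value of model.gen: 4.
Target commands that run: model.gen — 1 in total.
Values that change: render.txt.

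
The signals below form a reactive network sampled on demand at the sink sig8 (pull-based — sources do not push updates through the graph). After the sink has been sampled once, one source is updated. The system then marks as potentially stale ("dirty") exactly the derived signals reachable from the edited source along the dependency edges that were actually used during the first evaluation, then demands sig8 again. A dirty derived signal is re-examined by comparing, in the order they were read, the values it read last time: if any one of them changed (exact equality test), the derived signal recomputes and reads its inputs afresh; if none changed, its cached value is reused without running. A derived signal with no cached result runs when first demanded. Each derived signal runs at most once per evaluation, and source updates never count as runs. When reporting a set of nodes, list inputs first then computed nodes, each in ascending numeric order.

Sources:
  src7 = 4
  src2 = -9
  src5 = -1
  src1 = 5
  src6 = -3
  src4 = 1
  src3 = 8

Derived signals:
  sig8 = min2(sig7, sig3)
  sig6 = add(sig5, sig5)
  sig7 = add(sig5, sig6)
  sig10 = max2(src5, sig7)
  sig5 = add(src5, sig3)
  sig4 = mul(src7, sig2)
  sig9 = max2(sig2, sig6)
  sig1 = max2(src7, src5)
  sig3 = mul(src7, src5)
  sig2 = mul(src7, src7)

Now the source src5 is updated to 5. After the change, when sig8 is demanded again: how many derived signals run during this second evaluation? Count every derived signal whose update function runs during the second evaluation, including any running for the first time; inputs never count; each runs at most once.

Initial pass — values computed on the first demand:
  sig3 = mul(4, -1) = -4
  sig5 = add(-1, -4) = -5
  sig6 = add(-5, -5) = -10
  sig7 = add(-5, -10) = -15
  sig8 = min2(-15, -4) = -15

Second demand — change propagation:
  sig3: re-runs because src5 -1->5; new result 20.
  sig5: re-runs because src5 -1->5; sig3 -4->20; new result 25.
  sig6: re-runs because sig5 -5->25; sig5 -5->25; new result 50.
  sig7: re-runs because sig5 -5->25; sig6 -10->50; new result 75.
  sig8: re-runs because sig7 -15->75; sig3 -4->20; new result 20.

Run set: sig3, sig5, sig6, sig7, sig8 (5 run).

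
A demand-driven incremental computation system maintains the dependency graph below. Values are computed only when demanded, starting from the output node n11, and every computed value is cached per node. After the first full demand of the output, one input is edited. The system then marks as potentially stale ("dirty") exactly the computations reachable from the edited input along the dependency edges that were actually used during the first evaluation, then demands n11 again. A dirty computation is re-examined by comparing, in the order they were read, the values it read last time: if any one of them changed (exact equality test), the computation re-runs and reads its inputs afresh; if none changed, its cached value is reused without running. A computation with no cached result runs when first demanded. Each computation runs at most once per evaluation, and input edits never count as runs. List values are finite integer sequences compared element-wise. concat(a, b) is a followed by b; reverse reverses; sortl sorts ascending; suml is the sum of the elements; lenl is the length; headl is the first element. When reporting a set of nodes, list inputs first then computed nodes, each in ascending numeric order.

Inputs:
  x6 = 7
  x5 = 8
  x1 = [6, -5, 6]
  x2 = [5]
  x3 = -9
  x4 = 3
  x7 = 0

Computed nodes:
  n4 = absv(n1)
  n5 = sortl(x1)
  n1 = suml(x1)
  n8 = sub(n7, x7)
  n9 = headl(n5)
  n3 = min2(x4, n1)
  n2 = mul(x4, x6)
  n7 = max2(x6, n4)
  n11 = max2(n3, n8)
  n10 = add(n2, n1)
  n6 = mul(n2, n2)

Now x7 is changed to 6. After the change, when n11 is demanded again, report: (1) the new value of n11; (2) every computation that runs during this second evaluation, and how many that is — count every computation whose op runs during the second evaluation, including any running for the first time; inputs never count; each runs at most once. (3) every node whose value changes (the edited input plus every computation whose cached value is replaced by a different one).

New value of n11: 3.
Computations that run: n8, n11 — 2 in total.
Values that change: x7, n8, n11.

First evaluation (everything demanded from the output):
  n1 = suml([6, -5, 6]) = 7
  n3 = min2(3, 7) = 3
  n4 = absv(7) = 7
  n7 = max2(7, 7) = 7
  n8 = sub(7, 0) = 7
  n11 = max2(3, 7) = 7

Propagation after the edit:
  n8: runs — x7 0->6; result 1.
  n11: runs — n8 7->1; result 3.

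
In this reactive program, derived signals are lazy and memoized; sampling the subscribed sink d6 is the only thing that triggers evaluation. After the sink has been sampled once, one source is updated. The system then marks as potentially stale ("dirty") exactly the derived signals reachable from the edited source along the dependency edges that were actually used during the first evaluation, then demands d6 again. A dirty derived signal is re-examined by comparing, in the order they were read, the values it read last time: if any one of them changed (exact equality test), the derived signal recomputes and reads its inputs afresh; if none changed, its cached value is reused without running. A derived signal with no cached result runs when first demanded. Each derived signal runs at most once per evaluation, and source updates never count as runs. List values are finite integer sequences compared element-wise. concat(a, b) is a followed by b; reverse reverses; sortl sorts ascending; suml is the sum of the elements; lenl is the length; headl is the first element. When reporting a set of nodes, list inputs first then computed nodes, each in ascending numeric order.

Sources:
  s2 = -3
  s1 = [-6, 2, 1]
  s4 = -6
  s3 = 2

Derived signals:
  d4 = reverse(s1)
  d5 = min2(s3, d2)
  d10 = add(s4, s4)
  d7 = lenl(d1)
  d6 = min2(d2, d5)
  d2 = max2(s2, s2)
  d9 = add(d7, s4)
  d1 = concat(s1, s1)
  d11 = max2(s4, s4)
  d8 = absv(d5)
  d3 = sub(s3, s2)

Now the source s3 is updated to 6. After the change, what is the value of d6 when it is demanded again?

First demand of the output computes:
  d2 = max2(-3, -3) = -3
  d5 = min2(2, -3) = -3
  d6 = min2(-3, -3) = -3

After the edit, cleaning proceeds:
  d5: a read changed (s3 2->6) — executes, giving -3 — identical to its old value.
  d6: dirty, but its reads are unchanged (d2 unchanged, d5 unchanged); cached -3 stands.

Note the absorption at d5: it re-runs yet its value is the same, leaving the output's value untouched.

Demanding d6 again yields -3.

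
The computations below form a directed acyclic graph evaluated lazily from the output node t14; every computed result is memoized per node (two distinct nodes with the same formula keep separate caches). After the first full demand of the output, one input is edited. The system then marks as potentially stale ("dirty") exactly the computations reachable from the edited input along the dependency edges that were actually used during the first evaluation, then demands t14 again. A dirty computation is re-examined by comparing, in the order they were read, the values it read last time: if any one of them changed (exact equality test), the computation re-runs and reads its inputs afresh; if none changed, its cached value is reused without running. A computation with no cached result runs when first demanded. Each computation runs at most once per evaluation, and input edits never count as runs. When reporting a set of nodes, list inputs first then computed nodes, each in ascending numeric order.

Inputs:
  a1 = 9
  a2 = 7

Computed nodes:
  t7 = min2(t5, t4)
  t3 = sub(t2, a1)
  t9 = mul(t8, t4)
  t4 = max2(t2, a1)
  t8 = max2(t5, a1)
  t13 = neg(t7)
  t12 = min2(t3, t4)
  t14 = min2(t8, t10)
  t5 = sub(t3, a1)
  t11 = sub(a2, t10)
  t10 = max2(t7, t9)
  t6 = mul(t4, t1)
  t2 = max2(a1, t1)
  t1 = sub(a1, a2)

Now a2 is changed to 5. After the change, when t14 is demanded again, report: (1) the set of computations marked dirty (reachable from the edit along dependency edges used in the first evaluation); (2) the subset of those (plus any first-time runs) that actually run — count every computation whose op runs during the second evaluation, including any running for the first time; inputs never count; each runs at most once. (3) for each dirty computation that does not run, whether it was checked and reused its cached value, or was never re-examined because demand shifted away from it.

The edit dirties: t1, t2, t3, t4, t5, t7, t8, t9, t10, t14.
2 computations run: t1, t2.
Cache hits after checking: t3, t4, t5, t7, t8, t9, t10, t14.
Note the absorption at t2: it re-runs yet its value is the same, leaving the output's value untouched.

First demand of the output computes:
  t1 = sub(9, 7) = 2
  t2 = max2(9, 2) = 9
  t3 = sub(9, 9) = 0
  t4 = max2(9, 9) = 9
  t5 = sub(0, 9) = -9
  t7 = min2(-9, 9) = -9
  t8 = max2(-9, 9) = 9
  t9 = mul(9, 9) = 81
  t10 = max2(-9, 81) = 81
  t14 = min2(9, 81) = 9

After the edit, cleaning proceeds:
  t1: a read changed (a2 7->5) — executes, giving 4.
  t2: a read changed (t1 2->4) — executes, giving 9 — identical to its old value.
  t3: dirty, but its reads are unchanged (t2 unchanged, a1 unchanged); cached 0 stands.
  t4: dirty, but its reads are unchanged (t2 unchanged, a1 unchanged); cached 9 stands.
  t5: dirty, but its reads are unchanged (t3 unchanged, a1 unchanged); cached -9 stands.
  t7: dirty, but its reads are unchanged (t5 unchanged, t4 unchanged); cached -9 stands.
  t8: dirty, but its reads are unchanged (t5 unchanged, a1 unchanged); cached 9 stands.
  t9: dirty, but its reads are unchanged (t8 unchanged, t4 unchanged); cached 81 stands.
  t10: dirty, but its reads are unchanged (t7 unchanged, t9 unchanged); cached 81 stands.
  t14: dirty, but its reads are unchanged (t8 unchanged, t10 unchanged); cached 9 stands.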